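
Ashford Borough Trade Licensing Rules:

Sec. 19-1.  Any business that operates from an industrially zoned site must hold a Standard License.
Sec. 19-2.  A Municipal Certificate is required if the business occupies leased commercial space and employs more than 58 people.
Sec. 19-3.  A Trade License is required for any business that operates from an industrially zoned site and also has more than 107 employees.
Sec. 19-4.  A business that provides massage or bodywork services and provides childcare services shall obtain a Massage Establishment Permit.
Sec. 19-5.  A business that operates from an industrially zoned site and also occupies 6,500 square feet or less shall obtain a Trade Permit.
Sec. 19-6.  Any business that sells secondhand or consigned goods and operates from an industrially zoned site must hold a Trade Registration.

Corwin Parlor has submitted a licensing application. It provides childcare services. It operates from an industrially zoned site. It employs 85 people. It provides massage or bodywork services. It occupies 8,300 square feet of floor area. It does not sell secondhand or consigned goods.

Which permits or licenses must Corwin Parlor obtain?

Massage Establishment Permit, Standard License

Sec. 19-1. operates from an industrially zoned site → Standard License required.
Sec. 19-2. operates from an industrially zoned site (not: occupies leased commercial space); employees 85 > 58 → Municipal Certificate not required.
Sec. 19-3. operates from an industrially zoned site; employees 85 ≤ 107 → Trade License not required.
Sec. 19-4. provides massage or bodywork services; provides childcare services → Massage Establishment Permit required.
Sec. 19-5. operates from an industrially zoned site; floor area 8,300 square feet > 6,500 square feet → Trade Permit not required.
Sec. 19-6. does not sell secondhand or consigned goods; operates from an industrially zoned site → Trade Registration not required.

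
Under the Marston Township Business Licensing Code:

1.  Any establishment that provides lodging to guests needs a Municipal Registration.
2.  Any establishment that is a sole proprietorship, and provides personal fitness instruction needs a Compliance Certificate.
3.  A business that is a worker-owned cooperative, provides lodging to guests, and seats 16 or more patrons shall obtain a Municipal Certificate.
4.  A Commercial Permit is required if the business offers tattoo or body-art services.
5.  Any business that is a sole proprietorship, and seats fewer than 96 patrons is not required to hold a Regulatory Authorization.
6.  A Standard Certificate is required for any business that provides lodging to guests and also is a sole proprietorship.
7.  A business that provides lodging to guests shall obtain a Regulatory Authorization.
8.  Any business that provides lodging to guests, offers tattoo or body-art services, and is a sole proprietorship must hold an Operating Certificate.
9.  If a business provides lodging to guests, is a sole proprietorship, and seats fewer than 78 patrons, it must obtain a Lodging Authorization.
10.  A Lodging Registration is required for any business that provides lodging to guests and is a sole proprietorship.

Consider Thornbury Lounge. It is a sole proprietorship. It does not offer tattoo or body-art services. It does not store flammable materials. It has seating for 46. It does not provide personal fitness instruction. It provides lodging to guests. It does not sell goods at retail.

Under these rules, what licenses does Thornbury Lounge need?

Lodging Authorization, Lodging Registration, Municipal Registration, Standard Certificate

1. provides lodging to guests → Municipal Registration required.
2. is a sole proprietorship; does not provide personal fitness instruction → Compliance Certificate not required.
3. is a sole proprietorship (not: is a worker-owned cooperative); provides lodging to guests; seating 46 ≥ 16 → Municipal Certificate not required.
4. does not offer tattoo or body-art services → Commercial Permit not required.
5. is a sole proprietorship; seating 46 < 96 → exempt from Regulatory Authorization.
6. provides lodging to guests; is a sole proprietorship → Standard Certificate required.
7. provides lodging to guests → Regulatory Authorization required.
8. provides lodging to guests; does not offer tattoo or body-art services; is a sole proprietorship → Operating Certificate not required.
9. provides lodging to guests; is a sole proprietorship; seating 46 < 78 → Lodging Authorization required.
10. provides lodging to guests; is a sole proprietorship → Lodging Registration required.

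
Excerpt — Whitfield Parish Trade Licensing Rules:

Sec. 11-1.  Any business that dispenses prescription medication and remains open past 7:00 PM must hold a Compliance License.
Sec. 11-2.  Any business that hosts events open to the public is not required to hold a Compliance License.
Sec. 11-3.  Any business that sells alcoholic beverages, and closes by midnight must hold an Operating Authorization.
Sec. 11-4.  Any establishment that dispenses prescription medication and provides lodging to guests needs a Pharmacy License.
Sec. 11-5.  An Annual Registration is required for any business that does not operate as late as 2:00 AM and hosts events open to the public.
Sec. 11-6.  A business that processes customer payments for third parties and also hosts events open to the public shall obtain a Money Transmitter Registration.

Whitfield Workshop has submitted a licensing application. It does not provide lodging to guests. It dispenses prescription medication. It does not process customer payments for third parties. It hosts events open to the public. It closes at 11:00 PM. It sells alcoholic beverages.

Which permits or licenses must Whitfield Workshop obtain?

Annual Registration, Operating Authorization

Sec. 11-1. dispenses prescription medication; closes 11:00 PM, after 7:00 PM → Compliance License required.
Sec. 11-2. hosts events open to the public → exempt from Compliance License.
Sec. 11-3. sells alcoholic beverages; closes 11:00 PM, at/before midnight → Operating Authorization required.
Sec. 11-4. dispenses prescription medication; does not provide lodging to guests → Pharmacy License not required.
Sec. 11-5. closes 11:00 PM, at/before 2:00 AM; hosts events open to the public → Annual Registration required.
Sec. 11-6. does not process customer payments for third parties; hosts events open to the public → Money Transmitter Registration not required.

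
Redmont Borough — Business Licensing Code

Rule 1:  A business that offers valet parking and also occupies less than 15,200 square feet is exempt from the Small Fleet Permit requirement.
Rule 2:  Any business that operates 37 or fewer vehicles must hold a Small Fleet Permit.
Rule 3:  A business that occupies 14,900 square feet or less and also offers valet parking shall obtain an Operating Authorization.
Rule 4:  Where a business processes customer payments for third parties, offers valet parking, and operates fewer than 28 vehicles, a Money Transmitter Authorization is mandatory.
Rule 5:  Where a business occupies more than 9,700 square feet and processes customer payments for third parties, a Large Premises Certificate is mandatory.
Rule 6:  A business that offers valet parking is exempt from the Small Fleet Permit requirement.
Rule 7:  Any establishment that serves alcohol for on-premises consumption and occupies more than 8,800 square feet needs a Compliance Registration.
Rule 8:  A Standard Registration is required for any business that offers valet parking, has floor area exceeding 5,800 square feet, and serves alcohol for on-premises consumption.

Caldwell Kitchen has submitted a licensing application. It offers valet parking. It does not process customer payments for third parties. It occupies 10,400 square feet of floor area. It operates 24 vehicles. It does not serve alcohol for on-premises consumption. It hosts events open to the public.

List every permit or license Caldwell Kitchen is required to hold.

Operating Authorization

Rule 1: offers valet parking; floor area 10,400 square feet < 15,200 square feet → exempt from Small Fleet Permit.
Rule 2: vehicles 24 ≤ 37 → Small Fleet Permit required.
Rule 3: floor area 10,400 square feet ≤ 14,900 square feet; offers valet parking → Operating Authorization required.
Rule 4: does not process customer payments for third parties; offers valet parking; vehicles 24 < 28 → Money Transmitter Authorization not required.
Rule 5: floor area 10,400 square feet > 9,700 square feet; does not process customer payments for third parties → Large Premises Certificate not required.
Rule 6: offers valet parking → exempt from Small Fleet Permit.
Rule 7: does not serve alcohol for on-premises consumption; floor area 10,400 square feet > 8,800 square feet → Compliance Registration not required.
Rule 8: offers valet parking; floor area 10,400 square feet > 5,800 square feet; does not serve alcohol for on-premises consumption → Standard Registration not required.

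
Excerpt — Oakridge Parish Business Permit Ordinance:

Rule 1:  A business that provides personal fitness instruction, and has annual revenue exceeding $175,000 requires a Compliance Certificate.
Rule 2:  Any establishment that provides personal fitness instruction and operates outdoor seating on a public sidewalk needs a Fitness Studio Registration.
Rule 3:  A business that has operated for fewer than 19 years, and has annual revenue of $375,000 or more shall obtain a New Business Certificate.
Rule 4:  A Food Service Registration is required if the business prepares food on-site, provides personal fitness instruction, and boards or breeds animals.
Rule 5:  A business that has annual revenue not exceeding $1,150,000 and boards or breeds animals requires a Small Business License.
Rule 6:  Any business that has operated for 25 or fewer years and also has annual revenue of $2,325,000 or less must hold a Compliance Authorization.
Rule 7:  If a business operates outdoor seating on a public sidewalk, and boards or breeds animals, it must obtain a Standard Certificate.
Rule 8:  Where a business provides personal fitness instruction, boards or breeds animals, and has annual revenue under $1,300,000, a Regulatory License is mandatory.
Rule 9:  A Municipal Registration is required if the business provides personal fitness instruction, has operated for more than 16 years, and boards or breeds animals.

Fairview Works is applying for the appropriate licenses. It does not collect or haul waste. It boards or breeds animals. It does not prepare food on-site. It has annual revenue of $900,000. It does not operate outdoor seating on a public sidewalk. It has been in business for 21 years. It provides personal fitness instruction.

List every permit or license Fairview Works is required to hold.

Compliance Authorization, Compliance Certificate, Municipal Registration, Regulatory License, Small Business License

Rule 1: provides personal fitness instruction; revenue $900,000 > $175,000 → Compliance Certificate required.
Rule 2: provides personal fitness instruction; does not operate outdoor seating on a public sidewalk → Fitness Studio Registration not required.
Rule 3: years in business 21 ≥ 19; revenue $900,000 ≥ $375,000 → New Business Certificate not required.
Rule 4: does not prepare food on-site; provides personal fitness instruction; boards or breeds animals → Food Service Registration not required.
Rule 5: revenue $900,000 ≤ $1,150,000; boards or breeds animals → Small Business License required.
Rule 6: years in business 21 ≤ 25; revenue $900,000 ≤ $2,325,000 → Compliance Authorization required.
Rule 7: does not operate outdoor seating on a public sidewalk; boards or breeds animals → Standard Certificate not required.
Rule 8: provides personal fitness instruction; boards or breeds animals; revenue $900,000 < $1,300,000 → Regulatory License required.
Rule 9: provides personal fitness instruction; years in business 21 > 16; boards or breeds animals → Municipal Registration required.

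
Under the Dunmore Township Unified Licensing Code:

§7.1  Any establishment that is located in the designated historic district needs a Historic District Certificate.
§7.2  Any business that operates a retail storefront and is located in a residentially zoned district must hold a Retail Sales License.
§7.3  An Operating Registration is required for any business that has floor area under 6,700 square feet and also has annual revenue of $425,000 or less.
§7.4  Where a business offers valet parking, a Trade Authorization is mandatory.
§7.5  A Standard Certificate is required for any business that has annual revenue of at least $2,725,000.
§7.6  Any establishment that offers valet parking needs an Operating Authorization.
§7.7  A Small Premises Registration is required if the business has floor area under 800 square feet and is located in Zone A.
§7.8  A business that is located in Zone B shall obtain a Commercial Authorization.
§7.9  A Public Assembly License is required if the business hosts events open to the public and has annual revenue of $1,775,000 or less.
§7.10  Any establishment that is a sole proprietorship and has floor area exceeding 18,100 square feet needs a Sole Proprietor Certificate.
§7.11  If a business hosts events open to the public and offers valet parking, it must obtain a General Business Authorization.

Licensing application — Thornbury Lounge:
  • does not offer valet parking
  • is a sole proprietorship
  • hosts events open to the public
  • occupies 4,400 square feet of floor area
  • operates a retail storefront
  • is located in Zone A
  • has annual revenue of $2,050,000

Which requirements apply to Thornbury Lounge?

§7.1 is located in Zone A (not: is located in the designated historic district) → Historic District Certificate not required.
§7.2 operates a retail storefront; is located in Zone A (not: is located in a residentially zoned district) → Retail Sales License not required.
§7.3 floor area 4,400 square feet < 6,700 square feet; revenue $2,050,000 > $425,000 → Operating Registration not required.
§7.4 does not offer valet parking → Trade Authorization not required.
§7.5 revenue $2,050,000 < $2,725,000 → Standard Certificate not required.
§7.6 does not offer valet parking → Operating Authorization not required.
§7.7 floor area 4,400 square feet ≥ 800 square feet; is located in Zone A → Small Premises Registration not required.
§7.8 is located in Zone A (not: is located in Zone B) → Commercial Authorization not required.
§7.9 hosts events open to the public; revenue $2,050,000 > $1,775,000 → Public Assembly License not required.
§7.10 is a sole proprietorship; floor area 4,400 square feet ≤ 18,100 square feet → Sole Proprietor Certificate not required.
§7.11 hosts events open to the public; does not offer valet parking → General Business Authorization not required.

None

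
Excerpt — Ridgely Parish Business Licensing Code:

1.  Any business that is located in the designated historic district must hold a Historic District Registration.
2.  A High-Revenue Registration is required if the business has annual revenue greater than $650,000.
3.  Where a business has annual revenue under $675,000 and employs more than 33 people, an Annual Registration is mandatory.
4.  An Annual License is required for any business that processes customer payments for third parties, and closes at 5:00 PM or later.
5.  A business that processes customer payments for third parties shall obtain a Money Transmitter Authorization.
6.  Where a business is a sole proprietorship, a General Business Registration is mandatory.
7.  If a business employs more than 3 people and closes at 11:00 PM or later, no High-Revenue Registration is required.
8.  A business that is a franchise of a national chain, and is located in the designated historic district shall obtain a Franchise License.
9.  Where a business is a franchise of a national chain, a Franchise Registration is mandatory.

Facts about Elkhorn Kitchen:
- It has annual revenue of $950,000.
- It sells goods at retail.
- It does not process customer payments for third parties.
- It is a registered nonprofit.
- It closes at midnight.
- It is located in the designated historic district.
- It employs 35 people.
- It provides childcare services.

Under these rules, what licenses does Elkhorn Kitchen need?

1. is located in the designated historic district → Historic District Registration required.
2. revenue $950,000 > $650,000 → High-Revenue Registration required.
3. revenue $950,000 ≥ $675,000; employees 35 > 33 → Annual Registration not required.
4. does not process customer payments for third parties; closes midnight, after 5:00 PM → Annual License not required.
5. does not process customer payments for third parties → Money Transmitter Authorization not required.
6. is a registered nonprofit (not: is a sole proprietorship) → General Business Registration not required.
7. employees 35 > 3; closes midnight, after 11:00 PM → exempt from High-Revenue Registration.
8. is a registered nonprofit (not: is a franchise of a national chain); is located in the designated historic district → Franchise License not required.
9. is a registered nonprofit (not: is a franchise of a national chain) → Franchise Registration not required.

Historic District Registration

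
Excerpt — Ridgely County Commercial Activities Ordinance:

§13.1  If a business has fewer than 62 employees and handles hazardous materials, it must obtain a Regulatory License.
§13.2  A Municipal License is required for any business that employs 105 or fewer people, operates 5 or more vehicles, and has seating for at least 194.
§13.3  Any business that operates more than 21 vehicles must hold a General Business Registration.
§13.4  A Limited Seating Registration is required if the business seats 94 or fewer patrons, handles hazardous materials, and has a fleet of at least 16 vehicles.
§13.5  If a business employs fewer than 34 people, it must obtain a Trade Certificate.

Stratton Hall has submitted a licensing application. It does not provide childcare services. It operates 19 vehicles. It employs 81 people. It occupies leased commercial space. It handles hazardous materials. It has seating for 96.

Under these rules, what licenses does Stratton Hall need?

§13.1 employees 81 ≥ 62; handles hazardous materials → Regulatory License not required.
§13.2 employees 81 ≤ 105; vehicles 19 ≥ 5; seating 96 < 194 → Municipal License not required.
§13.3 vehicles 19 ≤ 21 → General Business Registration not required.
§13.4 seating 96 > 94; handles hazardous materials; vehicles 19 ≥ 16 → Limited Seating Registration not required.
§13.5 employees 81 ≥ 34 → Trade Certificate not required.

None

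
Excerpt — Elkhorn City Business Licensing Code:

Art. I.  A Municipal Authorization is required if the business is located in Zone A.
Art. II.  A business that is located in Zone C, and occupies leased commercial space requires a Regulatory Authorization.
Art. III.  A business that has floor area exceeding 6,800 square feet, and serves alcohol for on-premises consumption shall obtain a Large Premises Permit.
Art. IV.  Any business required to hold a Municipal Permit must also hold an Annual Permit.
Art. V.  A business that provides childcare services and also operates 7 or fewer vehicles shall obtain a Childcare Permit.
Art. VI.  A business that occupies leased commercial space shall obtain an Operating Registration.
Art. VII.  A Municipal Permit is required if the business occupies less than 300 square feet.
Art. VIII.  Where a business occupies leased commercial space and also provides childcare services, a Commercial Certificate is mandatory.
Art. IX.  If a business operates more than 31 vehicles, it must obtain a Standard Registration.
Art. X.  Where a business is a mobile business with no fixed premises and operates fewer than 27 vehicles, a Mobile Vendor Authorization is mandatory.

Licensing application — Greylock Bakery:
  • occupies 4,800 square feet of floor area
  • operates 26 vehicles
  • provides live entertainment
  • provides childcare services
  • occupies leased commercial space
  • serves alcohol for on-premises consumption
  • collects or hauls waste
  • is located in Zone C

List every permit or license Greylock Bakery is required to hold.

Commercial Certificate, Operating Registration, Regulatory Authorization

Art. I. is located in Zone C (not: is located in Zone A) → Municipal Authorization not required.
Art. II. is located in Zone C; occupies leased commercial space → Regulatory Authorization required.
Art. III. floor area 4,800 square feet ≤ 6,800 square feet; serves alcohol for on-premises consumption → Large Premises Permit not required.
Art. IV. Municipal Permit is not required → no effect.
Art. V. provides childcare services; vehicles 26 > 7 → Childcare Permit not required.
Art. VI. occupies leased commercial space → Operating Registration required.
Art. VII. floor area 4,800 square feet ≥ 300 square feet → Municipal Permit not required.
Art. VIII. occupies leased commercial space; provides childcare services → Commercial Certificate required.
Art. IX. vehicles 26 ≤ 31 → Standard Registration not required.
Art. X. occupies leased commercial space (not: is a mobile business with no fixed premises); vehicles 26 < 27 → Mobile Vendor Authorization not required.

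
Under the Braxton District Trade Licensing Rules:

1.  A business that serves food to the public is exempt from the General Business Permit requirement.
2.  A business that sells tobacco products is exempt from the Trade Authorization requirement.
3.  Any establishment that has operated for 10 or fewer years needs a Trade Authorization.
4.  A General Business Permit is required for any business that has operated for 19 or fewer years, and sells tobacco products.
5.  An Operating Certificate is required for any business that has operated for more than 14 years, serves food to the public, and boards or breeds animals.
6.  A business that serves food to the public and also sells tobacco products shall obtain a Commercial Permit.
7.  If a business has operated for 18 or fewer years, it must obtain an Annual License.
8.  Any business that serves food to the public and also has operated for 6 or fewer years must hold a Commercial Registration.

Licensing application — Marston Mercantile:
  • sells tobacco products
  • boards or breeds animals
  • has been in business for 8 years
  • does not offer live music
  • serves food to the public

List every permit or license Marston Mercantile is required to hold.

1. serves food to the public → exempt from General Business Permit.
2. sells tobacco products → exempt from Trade Authorization.
3. years in business 8 ≤ 10 → Trade Authorization required.
4. years in business 8 ≤ 19; sells tobacco products → General Business Permit required.
5. years in business 8 ≤ 14; serves food to the public; boards or breeds animals → Operating Certificate not required.
6. serves food to the public; sells tobacco products → Commercial Permit required.
7. years in business 8 ≤ 18 → Annual License required.
8. serves food to the public; years in business 8 > 6 → Commercial Registration not required.

Annual License, Commercial Permit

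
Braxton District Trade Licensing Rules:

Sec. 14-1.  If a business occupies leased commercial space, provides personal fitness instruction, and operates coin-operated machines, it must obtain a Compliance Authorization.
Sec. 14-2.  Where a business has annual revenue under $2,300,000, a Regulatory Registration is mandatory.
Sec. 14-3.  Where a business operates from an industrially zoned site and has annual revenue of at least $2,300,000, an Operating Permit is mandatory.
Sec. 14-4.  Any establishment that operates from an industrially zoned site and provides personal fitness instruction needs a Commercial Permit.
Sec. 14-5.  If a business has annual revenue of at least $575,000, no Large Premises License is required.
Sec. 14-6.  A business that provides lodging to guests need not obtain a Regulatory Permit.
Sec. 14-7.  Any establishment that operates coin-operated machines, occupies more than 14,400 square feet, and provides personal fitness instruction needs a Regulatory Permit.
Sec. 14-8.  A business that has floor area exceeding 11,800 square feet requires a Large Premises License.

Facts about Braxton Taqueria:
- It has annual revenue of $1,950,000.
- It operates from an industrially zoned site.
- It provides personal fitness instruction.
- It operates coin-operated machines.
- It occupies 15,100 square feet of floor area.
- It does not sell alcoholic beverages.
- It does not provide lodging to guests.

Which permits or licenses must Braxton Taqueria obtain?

Commercial Permit, Regulatory Permit, Regulatory Registration

Sec. 14-1. operates from an industrially zoned site (not: occupies leased commercial space); provides personal fitness instruction; operates coin-operated machines → Compliance Authorization not required.
Sec. 14-2. revenue $1,950,000 < $2,300,000 → Regulatory Registration required.
Sec. 14-3. operates from an industrially zoned site; revenue $1,950,000 < $2,300,000 → Operating Permit not required.
Sec. 14-4. operates from an industrially zoned site; provides personal fitness instruction → Commercial Permit required.
Sec. 14-5. revenue $1,950,000 ≥ $575,000 → exempt from Large Premises License.
Sec. 14-6. does not provide lodging to guests → Regulatory Permit exemption does not apply.
Sec. 14-7. operates coin-operated machines; floor area 15,100 square feet > 14,400 square feet; provides personal fitness instruction → Regulatory Permit required.
Sec. 14-8. floor area 15,100 square feet > 11,800 square feet → Large Premises License required.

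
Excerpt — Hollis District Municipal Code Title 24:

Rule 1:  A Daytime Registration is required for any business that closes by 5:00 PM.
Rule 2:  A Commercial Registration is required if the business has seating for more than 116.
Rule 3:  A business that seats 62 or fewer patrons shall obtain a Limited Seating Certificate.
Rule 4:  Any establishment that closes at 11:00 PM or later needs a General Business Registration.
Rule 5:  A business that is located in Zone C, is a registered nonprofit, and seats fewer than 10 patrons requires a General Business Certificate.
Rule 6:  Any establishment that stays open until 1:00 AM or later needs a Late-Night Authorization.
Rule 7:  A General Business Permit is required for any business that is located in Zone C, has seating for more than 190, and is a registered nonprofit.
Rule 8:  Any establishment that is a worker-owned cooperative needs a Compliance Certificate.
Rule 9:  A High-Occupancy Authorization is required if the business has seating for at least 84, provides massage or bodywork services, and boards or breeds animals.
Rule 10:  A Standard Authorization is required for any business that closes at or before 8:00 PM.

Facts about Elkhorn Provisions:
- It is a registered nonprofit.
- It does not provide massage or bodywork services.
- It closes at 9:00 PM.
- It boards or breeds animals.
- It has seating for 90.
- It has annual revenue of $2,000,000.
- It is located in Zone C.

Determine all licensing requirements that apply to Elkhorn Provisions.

Rule 1: closes 9:00 PM, after 5:00 PM → Daytime Registration not required.
Rule 2: seating 90 ≤ 116 → Commercial Registration not required.
Rule 3: seating 90 > 62 → Limited Seating Certificate not required.
Rule 4: closes 9:00 PM, at/before 11:00 PM → General Business Registration not required.
Rule 5: is located in Zone C; is a registered nonprofit; seating 90 ≥ 10 → General Business Certificate not required.
Rule 6: closes 9:00 PM, at/before 1:00 AM → Late-Night Authorization not required.
Rule 7: is located in Zone C; seating 90 ≤ 190; is a registered nonprofit → General Business Permit not required.
Rule 8: is a registered nonprofit (not: is a worker-owned cooperative) → Compliance Certificate not required.
Rule 9: seating 90 ≥ 84; does not provide massage or bodywork services; boards or breeds animals → High-Occupancy Authorization not required.
Rule 10: closes 9:00 PM, after 8:00 PM → Standard Authorization not required.

None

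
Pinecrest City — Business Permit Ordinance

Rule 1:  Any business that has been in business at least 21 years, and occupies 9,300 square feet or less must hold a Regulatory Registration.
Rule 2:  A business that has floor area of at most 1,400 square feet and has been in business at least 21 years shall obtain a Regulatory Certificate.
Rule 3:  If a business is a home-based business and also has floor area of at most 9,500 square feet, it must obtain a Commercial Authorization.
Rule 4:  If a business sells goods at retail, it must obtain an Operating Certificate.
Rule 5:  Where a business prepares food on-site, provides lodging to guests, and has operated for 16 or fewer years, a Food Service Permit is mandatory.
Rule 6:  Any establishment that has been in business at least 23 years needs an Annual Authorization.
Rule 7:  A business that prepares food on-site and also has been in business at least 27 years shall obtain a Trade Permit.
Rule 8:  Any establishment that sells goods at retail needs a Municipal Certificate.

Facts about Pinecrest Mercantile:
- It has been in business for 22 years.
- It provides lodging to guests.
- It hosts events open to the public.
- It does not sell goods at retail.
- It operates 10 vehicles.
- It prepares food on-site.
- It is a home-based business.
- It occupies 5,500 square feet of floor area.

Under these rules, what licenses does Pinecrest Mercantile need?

Commercial Authorization, Regulatory Registration

Rule 1: years in business 22 ≥ 21; floor area 5,500 square feet ≤ 9,300 square feet → Regulatory Registration required.
Rule 2: floor area 5,500 square feet > 1,400 square feet; years in business 22 ≥ 21 → Regulatory Certificate not required.
Rule 3: is a home-based business; floor area 5,500 square feet ≤ 9,500 square feet → Commercial Authorization required.
Rule 4: does not sell goods at retail → Operating Certificate not required.
Rule 5: prepares food on-site; provides lodging to guests; years in business 22 > 16 → Food Service Permit not required.
Rule 6: years in business 22 < 23 → Annual Authorization not required.
Rule 7: prepares food on-site; years in business 22 < 27 → Trade Permit not required.
Rule 8: does not sell goods at retail → Municipal Certificate not required.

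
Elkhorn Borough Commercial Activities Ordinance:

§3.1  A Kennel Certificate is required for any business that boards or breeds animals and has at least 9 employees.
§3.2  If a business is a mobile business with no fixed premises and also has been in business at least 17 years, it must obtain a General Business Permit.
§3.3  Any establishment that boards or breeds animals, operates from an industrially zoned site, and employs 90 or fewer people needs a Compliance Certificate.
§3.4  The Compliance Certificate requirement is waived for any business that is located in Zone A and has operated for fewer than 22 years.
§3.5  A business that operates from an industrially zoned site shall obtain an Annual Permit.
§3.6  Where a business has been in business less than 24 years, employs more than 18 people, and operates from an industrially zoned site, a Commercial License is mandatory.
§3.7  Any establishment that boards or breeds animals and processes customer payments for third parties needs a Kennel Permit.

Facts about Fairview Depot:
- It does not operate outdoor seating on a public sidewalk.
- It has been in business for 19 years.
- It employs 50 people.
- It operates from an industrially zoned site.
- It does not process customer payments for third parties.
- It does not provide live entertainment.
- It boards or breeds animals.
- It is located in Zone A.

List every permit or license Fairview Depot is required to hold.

Annual Permit, Commercial License, Kennel Certificate

§3.1 boards or breeds animals; employees 50 ≥ 9 → Kennel Certificate required.
§3.2 operates from an industrially zoned site (not: is a mobile business with no fixed premises); years in business 19 ≥ 17 → General Business Permit not required.
§3.3 boards or breeds animals; operates from an industrially zoned site; employees 50 ≤ 90 → Compliance Certificate required.
§3.4 is located in Zone A; years in business 19 < 22 → exempt from Compliance Certificate.
§3.5 operates from an industrially zoned site → Annual Permit required.
§3.6 years in business 19 < 24; employees 50 > 18; operates from an industrially zoned site → Commercial License required.
§3.7 boards or breeds animals; does not process customer payments for third parties → Kennel Permit not required.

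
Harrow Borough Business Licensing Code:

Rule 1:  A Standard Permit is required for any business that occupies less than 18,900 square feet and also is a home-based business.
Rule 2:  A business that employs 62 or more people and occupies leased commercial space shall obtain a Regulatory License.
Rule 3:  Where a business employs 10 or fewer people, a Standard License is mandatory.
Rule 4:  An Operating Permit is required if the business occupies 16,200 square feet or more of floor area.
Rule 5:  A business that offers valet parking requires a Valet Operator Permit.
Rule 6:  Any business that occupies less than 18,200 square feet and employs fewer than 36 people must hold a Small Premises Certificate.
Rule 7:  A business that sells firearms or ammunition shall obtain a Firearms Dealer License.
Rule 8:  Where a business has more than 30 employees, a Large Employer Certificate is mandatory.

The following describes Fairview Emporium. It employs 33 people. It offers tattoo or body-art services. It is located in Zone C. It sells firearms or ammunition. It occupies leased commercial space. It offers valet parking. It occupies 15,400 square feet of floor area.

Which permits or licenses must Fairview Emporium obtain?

Firearms Dealer License, Large Employer Certificate, Small Premises Certificate, Valet Operator Permit

Rule 1: floor area 15,400 square feet < 18,900 square feet; occupies leased commercial space (not: is a home-based business) → Standard Permit not required.
Rule 2: employees 33 < 62; occupies leased commercial space → Regulatory License not required.
Rule 3: employees 33 > 10 → Standard License not required.
Rule 4: floor area 15,400 square feet < 16,200 square feet → Operating Permit not required.
Rule 5: offers valet parking → Valet Operator Permit required.
Rule 6: floor area 15,400 square feet < 18,200 square feet; employees 33 < 36 → Small Premises Certificate required.
Rule 7: sells firearms or ammunition → Firearms Dealer License required.
Rule 8: employees 33 > 30 → Large Employer Certificate required.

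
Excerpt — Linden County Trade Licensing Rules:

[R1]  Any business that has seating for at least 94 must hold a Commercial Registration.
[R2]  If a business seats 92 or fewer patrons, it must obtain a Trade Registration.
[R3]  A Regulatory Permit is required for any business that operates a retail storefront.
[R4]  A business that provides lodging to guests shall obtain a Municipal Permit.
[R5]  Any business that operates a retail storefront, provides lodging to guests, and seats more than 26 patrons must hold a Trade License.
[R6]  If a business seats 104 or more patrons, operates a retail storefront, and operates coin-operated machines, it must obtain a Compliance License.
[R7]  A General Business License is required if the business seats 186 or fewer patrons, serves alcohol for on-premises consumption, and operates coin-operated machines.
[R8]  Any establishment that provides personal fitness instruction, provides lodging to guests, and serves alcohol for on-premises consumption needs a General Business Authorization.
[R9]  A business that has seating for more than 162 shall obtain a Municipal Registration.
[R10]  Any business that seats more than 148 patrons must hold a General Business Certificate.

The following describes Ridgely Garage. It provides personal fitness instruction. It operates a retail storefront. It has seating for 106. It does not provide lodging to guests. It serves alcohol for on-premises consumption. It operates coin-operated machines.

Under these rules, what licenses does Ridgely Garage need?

[R1] seating 106 ≥ 94 → Commercial Registration required.
[R2] seating 106 > 92 → Trade Registration not required.
[R3] operates a retail storefront → Regulatory Permit required.
[R4] does not provide lodging to guests → Municipal Permit not required.
[R5] operates a retail storefront; does not provide lodging to guests; seating 106 > 26 → Trade License not required.
[R6] seating 106 ≥ 104; operates a retail storefront; operates coin-operated machines → Compliance License required.
[R7] seating 106 ≤ 186; serves alcohol for on-premises consumption; operates coin-operated machines → General Business License required.
[R8] provides personal fitness instruction; does not provide lodging to guests; serves alcohol for on-premises consumption → General Business Authorization not required.
[R9] seating 106 ≤ 162 → Municipal Registration not required.
[R10] seating 106 ≤ 148 → General Business Certificate not required.

Commercial Registration, Compliance License, General Business License, Regulatory Permit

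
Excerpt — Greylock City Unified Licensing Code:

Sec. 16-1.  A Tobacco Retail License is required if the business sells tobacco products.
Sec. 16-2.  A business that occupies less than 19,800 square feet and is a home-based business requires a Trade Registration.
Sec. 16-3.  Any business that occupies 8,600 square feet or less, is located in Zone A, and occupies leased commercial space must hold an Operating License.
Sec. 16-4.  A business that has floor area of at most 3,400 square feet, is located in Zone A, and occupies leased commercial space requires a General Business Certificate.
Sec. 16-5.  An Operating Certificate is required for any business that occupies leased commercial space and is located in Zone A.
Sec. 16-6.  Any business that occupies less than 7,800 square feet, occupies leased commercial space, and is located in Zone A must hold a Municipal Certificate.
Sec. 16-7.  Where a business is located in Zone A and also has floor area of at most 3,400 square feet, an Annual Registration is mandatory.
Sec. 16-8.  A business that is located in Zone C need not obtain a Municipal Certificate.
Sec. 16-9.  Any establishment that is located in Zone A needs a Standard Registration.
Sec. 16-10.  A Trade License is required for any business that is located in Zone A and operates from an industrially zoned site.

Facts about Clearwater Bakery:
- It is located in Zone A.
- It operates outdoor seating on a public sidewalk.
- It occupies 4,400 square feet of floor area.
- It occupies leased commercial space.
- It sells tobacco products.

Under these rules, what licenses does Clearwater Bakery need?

Sec. 16-1. sells tobacco products → Tobacco Retail License required.
Sec. 16-2. floor area 4,400 square feet < 19,800 square feet; occupies leased commercial space (not: is a home-based business) → Trade Registration not required.
Sec. 16-3. floor area 4,400 square feet ≤ 8,600 square feet; is located in Zone A; occupies leased commercial space → Operating License required.
Sec. 16-4. floor area 4,400 square feet > 3,400 square feet; is located in Zone A; occupies leased commercial space → General Business Certificate not required.
Sec. 16-5. occupies leased commercial space; is located in Zone A → Operating Certificate required.
Sec. 16-6. floor area 4,400 square feet < 7,800 square feet; occupies leased commercial space; is located in Zone A → Municipal Certificate required.
Sec. 16-7. is located in Zone A; floor area 4,400 square feet > 3,400 square feet → Annual Registration not required.
Sec. 16-8. is located in Zone A (not: is located in Zone C) → Municipal Certificate exemption does not apply.
Sec. 16-9. is located in Zone A → Standard Registration required.
Sec. 16-10. is located in Zone A; occupies leased commercial space (not: operates from an industrially zoned site) → Trade License not required.

Municipal Certificate, Operating Certificate, Operating License, Standard Registration, Tobacco Retail License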